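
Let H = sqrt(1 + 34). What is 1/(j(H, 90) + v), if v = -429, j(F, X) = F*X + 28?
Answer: 401/122699 + 90*sqrt(35)/122699 ≈ 0.0076076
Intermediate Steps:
H = sqrt(35) ≈ 5.9161
j(F, X) = 28 + F*X
1/(j(H, 90) + v) = 1/((28 + sqrt(35)*90) - 429) = 1/((28 + 90*sqrt(35)) - 429) = 1/(-401 + 90*sqrt(35))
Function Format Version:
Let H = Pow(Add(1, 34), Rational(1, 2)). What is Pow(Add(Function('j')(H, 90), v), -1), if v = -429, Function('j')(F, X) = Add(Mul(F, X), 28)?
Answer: Add(Rational(401, 122699), Mul(Rational(90, 122699), Pow(35, Rational(1, 2)))) ≈ 0.0076076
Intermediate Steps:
H = Pow(35, Rational(1, 2)) ≈ 5.9161
Function('j')(F, X) = Add(28, Mul(F, X))
Pow(Add(Function('j')(H, 90), v), -1) = Pow(Add(Add(28, Mul(Pow(35, Rational(1, 2)), 90)), -429), -1) = Pow(Add(Add(28, Mul(90, Pow(35, Rational(1, 2)))), -429), -1) = Pow(Add(-401, Mul(90, Pow(35, Rational(1, 2)))), -1)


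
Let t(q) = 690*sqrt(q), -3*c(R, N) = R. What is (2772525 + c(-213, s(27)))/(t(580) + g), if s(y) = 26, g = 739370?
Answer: 102498715226/27319592945 - 191309124*sqrt(145)/27319592945 ≈ 3.6675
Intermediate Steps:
c(R, N) = -R/3
(2772525 + c(-213, s(27)))/(t(580) + g) = (2772525 - 1/3*(-213))/(690*sqrt(580) + 739370) = (2772525 + 71)/(690*(2*sqrt(145)) + 739370) = 2772596/(1380*sqrt(145) + 739370) = 2772596/(739370 + 1380*sqrt(145))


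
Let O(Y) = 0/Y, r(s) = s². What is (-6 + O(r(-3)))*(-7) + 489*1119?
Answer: 547233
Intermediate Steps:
O(Y) = 0
(-6 + O(r(-3)))*(-7) + 489*1119 = (-6 + 0)*(-7) + 489*1119 = -6*(-7) + 547191 = 42 + 547191 = 547233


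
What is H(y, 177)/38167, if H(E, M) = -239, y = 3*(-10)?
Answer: -239/38167 ≈ -0.0062620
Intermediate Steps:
y = -30
H(y, 177)/38167 = -239/38167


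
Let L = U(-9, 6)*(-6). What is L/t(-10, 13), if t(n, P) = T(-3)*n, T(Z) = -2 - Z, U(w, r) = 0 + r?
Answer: 18/5 ≈ 3.6000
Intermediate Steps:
U(w, r) = r
t(n, P) = n (t(n, P) = (-2 - 1*(-3))*n = (-2 + 3)*n = 1*n = n)
L = -36 (L = 6*(-6) = -36)
L/t(-10, 13) = -36/(-10) = -36*(-⅒) = 18/5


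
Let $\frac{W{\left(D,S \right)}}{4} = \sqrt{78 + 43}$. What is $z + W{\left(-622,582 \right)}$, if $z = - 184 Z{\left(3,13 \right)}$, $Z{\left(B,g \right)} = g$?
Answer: $-2348$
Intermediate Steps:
$W{\left(D,S \right)} = 44$ ($W{\left(D,S \right)} = 4 \sqrt{78 + 43} = 4 \sqrt{121} = 4 \cdot 11 = 44$)
$z = -2392$ ($z = \left(-184\right) 13 = -2392$)
$z + W{\left(-622,582 \right)} = -2392 + 44 = -2348$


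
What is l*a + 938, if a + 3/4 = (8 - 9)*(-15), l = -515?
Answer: -25603/4 ≈ -6400.8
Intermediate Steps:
a = 57/4 (a = -¾ + (8 - 9)*(-15) = -¾ - 1*(-15) = -¾ + 15 = 57/4 ≈ 14.250)
l*a + 938 = -515*57/4 + 938 = -29355/4 + 938 = -25603/4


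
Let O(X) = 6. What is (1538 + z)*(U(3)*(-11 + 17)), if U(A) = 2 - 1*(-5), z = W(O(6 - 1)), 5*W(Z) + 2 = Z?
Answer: 323148/5 ≈ 64630.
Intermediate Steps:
W(Z) = -⅖ + Z/5
z = ⅘ (z = -⅖ + (⅕)*6 = -⅖ + 6/5 = ⅘ ≈ 0.80000)
U(A) = 7 (U(A) = 2 + 5 = 7)
(1538 + z)*(U(3)*(-11 + 17)) = (1538 + ⅘)*(7*(-11 + 17)) = 7694*(7*6)/5 = (7694/5)*42 = 323148/5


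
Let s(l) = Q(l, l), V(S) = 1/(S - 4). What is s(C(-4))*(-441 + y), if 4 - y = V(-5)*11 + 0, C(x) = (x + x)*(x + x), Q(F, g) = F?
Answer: -251008/9 ≈ -27890.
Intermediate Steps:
V(S) = 1/(-4 + S)
C(x) = 4*x² (C(x) = (2*x)*(2*x) = 4*x²)
s(l) = l
y = 47/9 (y = 4 - (11/(-4 - 5) + 0) = 4 - (11/(-9) + 0) = 4 - (-⅑*11 + 0) = 4 - (-11/9 + 0) = 4 - 1*(-11/9) = 4 + 11/9 = 47/9 ≈ 5.2222)
s(C(-4))*(-441 + y) = (4*(-4)²)*(-441 + 47/9) = (4*16)*(-3922/9) = 64*(-3922/9) = -251008/9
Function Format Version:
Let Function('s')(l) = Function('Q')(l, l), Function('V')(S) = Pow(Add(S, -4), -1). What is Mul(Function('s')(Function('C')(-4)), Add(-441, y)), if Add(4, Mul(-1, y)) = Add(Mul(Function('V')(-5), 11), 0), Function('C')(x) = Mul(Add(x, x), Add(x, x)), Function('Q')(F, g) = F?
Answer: Rational(-251008, 9) ≈ -27890.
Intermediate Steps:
Function('V')(S) = Pow(Add(-4, S), -1)
Function('C')(x) = Mul(4, Pow(x, 2)) (Function('C')(x) = Mul(Mul(2, x), Mul(2, x)) = Mul(4, Pow(x, 2)))
Function('s')(l) = l
y = Rational(47, 9) (y = Add(4, Mul(-1, Add(Mul(Pow(Add(-4, -5), -1), 11), 0))) = Add(4, Mul(-1, Add(Mul(Pow(-9, -1), 11), 0))) = Add(4, Mul(-1, Add(Mul(Rational(-1, 9), 11), 0))) = Add(4, Mul(-1, Add(Rational(-11, 9), 0))) = Add(4, Mul(-1, Rational(-11, 9))) = Add(4, Rational(11, 9)) = Rational(47, 9) ≈ 5.2222)
Mul(Function('s')(Function('C')(-4)), Add(-441, y)) = Mul(Mul(4, Pow(-4, 2)), Add(-441, Rational(47, 9))) = Mul(Mul(4, 16), Rational(-3922, 9)) = Mul(64, Rational(-3922, 9)) = Rational(-251008, 9)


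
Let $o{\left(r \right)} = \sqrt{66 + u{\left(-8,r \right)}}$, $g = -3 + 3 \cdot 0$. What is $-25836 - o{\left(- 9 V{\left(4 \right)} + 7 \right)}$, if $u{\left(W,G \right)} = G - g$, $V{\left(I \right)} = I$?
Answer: $-25836 - 2 \sqrt{10} \approx -25842.0$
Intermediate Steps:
$g = -3$ ($g = -3 + 0 = -3$)
$u{\left(W,G \right)} = 3 + G$ ($u{\left(W,G \right)} = G - -3 = G + 3 = 3 + G$)
$o{\left(r \right)} = \sqrt{69 + r}$ ($o{\left(r \right)} = \sqrt{66 + \left(3 + r\right)} = \sqrt{69 + r}$)
$-25836 - o{\left(- 9 V{\left(4 \right)} + 7 \right)} = -25836 - \sqrt{69 + \left(\left(-9\right) 4 + 7\right)} = -25836 - \sqrt{69 + \left(-36 + 7\right)} = -25836 - \sqrt{69 - 29} = -25836 - \sqrt{40} = -25836 - 2 \sqrt{10}$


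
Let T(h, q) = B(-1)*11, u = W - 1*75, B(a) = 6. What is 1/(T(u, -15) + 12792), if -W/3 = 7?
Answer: 1/12858 ≈ 7.7773e-5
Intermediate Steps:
W = -21 (W = -3*7 = -21)
u = -96 (u = -21 - 1*75 = -21 - 75 = -96)
T(h, q) = 66 (T(h, q) = 6*11 = 66)
1/(T(u, -15) + 12792) = 1/(66 + 12792) = 1/12858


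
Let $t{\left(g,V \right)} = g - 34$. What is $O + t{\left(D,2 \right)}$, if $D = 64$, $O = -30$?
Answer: $0$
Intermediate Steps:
$t{\left(g,V \right)} = -34 + g$ ($t{\left(g,V \right)} = g - 34 = -34 + g$)
$O + t{\left(D,2 \right)} = -30 + \left(-34 + 64\right) = -30 + 30 = 0$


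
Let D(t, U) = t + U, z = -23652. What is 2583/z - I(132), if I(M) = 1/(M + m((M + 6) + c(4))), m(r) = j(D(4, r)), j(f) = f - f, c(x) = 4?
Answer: -844/7227 ≈ -0.11678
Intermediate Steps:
D(t, U) = U + t
j(f) = 0
m(r) = 0
I(M) = 1/M (I(M) = 1/(M + 0) = 1/M)
2583/z - I(132) = 2583/(-23652) - 1/132 = 2583*(-1/23652) - 1*1/132 = -287/2628 - 1/132 = -844/7227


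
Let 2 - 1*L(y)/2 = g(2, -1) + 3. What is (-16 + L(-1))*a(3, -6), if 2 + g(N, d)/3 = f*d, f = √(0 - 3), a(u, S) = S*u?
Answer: 108 - 108*I*√3 ≈ 108.0 - 187.06*I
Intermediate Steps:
f = I*√3 (f = √(-3) = I*√3 ≈ 1.732*I)
g(N, d) = -6 + 3*I*d*√3 (g(N, d) = -6 + 3*((I*√3)*d) = -6 + 3*(I*d*√3) = -6 + 3*I*d*√3)
L(y) = 10 + 6*I*√3 (L(y) = 4 - 2*((-6 + 3*I*(-1)*√3) + 3) = 4 - 2*((-6 - 3*I*√3) + 3) = 4 - 2*(-3 - 3*I*√3) = 4 + (6 + 6*I*√3) = 10 + 6*I*√3)
(-16 + L(-1))*a(3, -6) = (-16 + (10 + 6*I*√3))*(-6*3) = (-6 + 6*I*√3)*(-18) = 108 - 108*I*√3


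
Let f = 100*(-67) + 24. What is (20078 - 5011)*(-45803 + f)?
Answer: -790701093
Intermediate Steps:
f = -6676 (f = -6700 + 24 = -6676)
(20078 - 5011)*(-45803 + f) = (20078 - 5011)*(-45803 - 6676) = 15067*(-52479) = -790701093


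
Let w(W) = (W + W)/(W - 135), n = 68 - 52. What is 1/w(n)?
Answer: -119/32 ≈ -3.7188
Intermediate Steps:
n = 16
w(W) = 2*W/(-135 + W) (w(W) = (2*W)/(-135 + W) = 2*W/(-135 + W))
1/w(n) = 1/(2*16/(-135 + 16)) = 1/(2*16/(-119)) = 1/(2*16*(-1/119)) = 1/(-32/119) = -119/32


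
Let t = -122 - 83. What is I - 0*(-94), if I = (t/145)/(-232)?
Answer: 41/6728 ≈ 0.0060939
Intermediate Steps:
t = -205
I = 41/6728 (I = -205/145/(-232) = -205*1/145*(-1/232) = -41/29*(-1/232) = 41/6728 ≈ 0.0060939)
I - 0*(-94) = 41/6728 - 0*(-94) = 41/6728 - 442*0 = 41/6728 + 0 = 41/6728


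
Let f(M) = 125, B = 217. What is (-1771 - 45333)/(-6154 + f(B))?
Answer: 47104/6029 ≈ 7.8129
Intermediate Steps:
(-1771 - 45333)/(-6154 + f(B)) = (-1771 - 45333)/(-6154 + 125) = -47104/(-6029) = -47104*(-1/6029) = 47104/6029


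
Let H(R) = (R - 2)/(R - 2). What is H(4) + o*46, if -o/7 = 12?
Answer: -3863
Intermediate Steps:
o = -84 (o = -7*12 = -84)
H(R) = 1 (H(R) = (-2 + R)/(-2 + R) = 1)
H(4) + o*46 = 1 - 84*46 = 1 - 3864 = -3863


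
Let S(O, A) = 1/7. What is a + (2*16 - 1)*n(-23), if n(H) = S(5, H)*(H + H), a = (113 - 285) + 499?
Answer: 863/7 ≈ 123.29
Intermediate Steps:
S(O, A) = ⅐
a = 327 (a = -172 + 499 = 327)
n(H) = 2*H/7 (n(H) = (H + H)/7 = (2*H)/7 = 2*H/7)
a + (2*16 - 1)*n(-23) = 327 + (2*16 - 1)*((2/7)*(-23)) = 327 + (32 - 1)*(-46/7) = 327 + 31*(-46/7) = 327 - 1426/7 = 863/7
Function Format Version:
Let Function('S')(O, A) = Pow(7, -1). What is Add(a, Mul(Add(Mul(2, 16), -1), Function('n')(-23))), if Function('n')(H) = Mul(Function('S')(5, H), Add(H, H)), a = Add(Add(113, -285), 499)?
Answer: Rational(863, 7) ≈ 123.29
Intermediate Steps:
Function('S')(O, A) = Rational(1, 7)
a = 327 (a = Add(-172, 499) = 327)
Function('n')(H) = Mul(Rational(2, 7), H) (Function('n')(H) = Mul(Rational(1, 7), Add(H, H)) = Mul(Rational(1, 7), Mul(2, H)) = Mul(Rational(2, 7), H))
Add(a, Mul(Add(Mul(2, 16), -1), Function('n')(-23))) = Add(327, Mul(Add(Mul(2, 16), -1), Mul(Rational(2, 7), -23))) = Add(327, Mul(Add(32, -1), Rational(-46, 7))) = Add(327, Mul(31, Rational(-46, 7))) = Add(327, Rational(-1426, 7)) = Rational(863, 7)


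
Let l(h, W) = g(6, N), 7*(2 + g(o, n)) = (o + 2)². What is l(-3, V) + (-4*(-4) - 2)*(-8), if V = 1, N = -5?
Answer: -734/7 ≈ -104.86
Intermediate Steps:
g(o, n) = -2 + (2 + o)²/7 (g(o, n) = -2 + (o + 2)²/7 = -2 + (2 + o)²/7)
l(h, W) = 50/7 (l(h, W) = -2 + (2 + 6)²/7 = -2 + (⅐)*8² = -2 + (⅐)*64 = -2 + 64/7 = 50/7)
l(-3, V) + (-4*(-4) - 2)*(-8) = 50/7 + (-4*(-4) - 2)*(-8) = 50/7 + (16 - 2)*(-8) = 50/7 + 14*(-8) = 50/7 - 112 = -734/7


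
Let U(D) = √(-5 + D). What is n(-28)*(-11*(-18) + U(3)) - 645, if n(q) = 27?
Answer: 4701 + 27*I*√2 ≈ 4701.0 + 38.184*I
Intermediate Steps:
n(-28)*(-11*(-18) + U(3)) - 645 = 27*(-11*(-18) + √(-5 + 3)) - 645 = 27*(198 + √(-2)) - 645 = 27*(198 + I*√2) - 645 = (5346 + 27*I*√2) - 645 = 4701 + 27*I*√2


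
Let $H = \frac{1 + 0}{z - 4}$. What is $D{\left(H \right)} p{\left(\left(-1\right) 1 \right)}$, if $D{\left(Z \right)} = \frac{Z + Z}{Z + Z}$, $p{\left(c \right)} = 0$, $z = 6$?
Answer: $0$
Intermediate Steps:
$H = \frac{1}{2}$ ($H = \frac{1 + 0}{6 - 4} = 1 \cdot \frac{1}{2} = \frac{1}{2} \approx 0.5$)
$D{\left(Z \right)} = 1$ ($D{\left(Z \right)} = \frac{2 Z}{2 Z} = 2 Z \frac{1}{2 Z} = 1$)
$D{\left(H \right)} p{\left(\left(-1\right) 1 \right)} = 1 \cdot 0 = 0$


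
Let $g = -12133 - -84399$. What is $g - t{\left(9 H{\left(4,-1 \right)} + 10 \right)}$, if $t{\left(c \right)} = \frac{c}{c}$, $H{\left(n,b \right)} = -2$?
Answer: $72265$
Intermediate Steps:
$g = 72266$ ($g = -12133 + 84399 = 72266$)
$t{\left(c \right)} = 1$
$g - t{\left(9 H{\left(4,-1 \right)} + 10 \right)} = 72266 - 1 = 72265$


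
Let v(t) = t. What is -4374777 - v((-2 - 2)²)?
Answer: -4374793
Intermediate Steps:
-4374777 - v((-2 - 2)²) = -4374777 - (-2 - 2)² = -4374777 - 1*(-4)² = -4374777 - 1*16 = -4374777 - 16 = -4374793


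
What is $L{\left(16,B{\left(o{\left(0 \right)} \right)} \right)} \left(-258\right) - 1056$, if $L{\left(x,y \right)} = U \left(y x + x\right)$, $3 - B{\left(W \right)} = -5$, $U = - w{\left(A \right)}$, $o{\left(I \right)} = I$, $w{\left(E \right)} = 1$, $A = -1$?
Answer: $36096$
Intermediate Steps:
$U = -1$ ($U = \left(-1\right) 1 = -1$)
$B{\left(W \right)} = 8$ ($B{\left(W \right)} = 3 - -5 = 3 + 5 = 8$)
$L{\left(x,y \right)} = - x - x y$ ($L{\left(x,y \right)} = - (y x + x) = - (x y + x) = - (x + x y) = - x - x y$)
$L{\left(16,B{\left(o{\left(0 \right)} \right)} \right)} \left(-258\right) - 1056 = \left(-1\right) 16 \left(1 + 8\right) \left(-258\right) - 1056 = \left(-1\right) 16 \cdot 9 \left(-258\right) - 1056 = \left(-144\right) \left(-258\right) - 1056 = 37152 - 1056 = 36096$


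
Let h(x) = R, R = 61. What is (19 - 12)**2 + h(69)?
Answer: 110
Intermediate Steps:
h(x) = 61
(19 - 12)**2 + h(69) = (19 - 12)**2 + 61 = 7**2 + 61 = 49 + 61 = 110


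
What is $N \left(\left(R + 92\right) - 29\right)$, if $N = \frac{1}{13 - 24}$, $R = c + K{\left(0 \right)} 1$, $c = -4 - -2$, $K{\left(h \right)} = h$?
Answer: $- \frac{61}{11} \approx -5.5455$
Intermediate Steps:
$c = -2$ ($c = -4 + 2 = -2$)
$R = -2$ ($R = -2 + 0 \cdot 1 = -2 + 0 = -2$)
$N = - \frac{1}{11}$ ($N = \frac{1}{-11} = - \frac{1}{11} \approx -0.090909$)
$N \left(\left(R + 92\right) - 29\right) = - \frac{\left(-2 + 92\right) - 29}{11} = - \frac{90 - 29}{11} = \left(- \frac{1}{11}\right) 61 = - \frac{61}{11}$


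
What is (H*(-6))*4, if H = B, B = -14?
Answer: 336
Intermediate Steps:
H = -14
(H*(-6))*4 = -14*(-6)*4 = 84*4 = 336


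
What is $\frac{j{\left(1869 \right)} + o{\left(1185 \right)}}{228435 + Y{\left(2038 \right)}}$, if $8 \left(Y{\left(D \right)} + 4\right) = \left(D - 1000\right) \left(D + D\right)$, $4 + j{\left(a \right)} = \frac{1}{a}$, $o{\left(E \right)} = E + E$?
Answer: $\frac{4422055}{1415378748} \approx 0.0031243$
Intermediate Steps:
$o{\left(E \right)} = 2 E$
$j{\left(a \right)} = -4 + \frac{1}{a}$
$Y{\left(D \right)} = -4 + \frac{D \left(-1000 + D\right)}{4}$ ($Y{\left(D \right)} = -4 + \frac{\left(D - 1000\right) \left(D + D\right)}{8} = -4 + \frac{\left(-1000 + D\right) 2 D}{8} = -4 + \frac{2 D \left(-1000 + D\right)}{8} = -4 + \frac{D \left(-1000 + D\right)}{4}$)
$\frac{j{\left(1869 \right)} + o{\left(1185 \right)}}{228435 + Y{\left(2038 \right)}} = \frac{\left(-4 + \frac{1}{1869}\right) + 2 \cdot 1185}{228435 - \left(509504 - 1038361\right)} = \frac{\left(-4 + \frac{1}{1869}\right) + 2370}{228435 - -528857} = \frac{- \frac{7475}{1869} + 2370}{228435 - -528857} = \frac{4422055}{1869 \left(228435 + 528857\right)} = \frac{4422055}{1869 \cdot 757292} = \frac{4422055}{1869} \cdot \frac{1}{757292} = \frac{4422055}{1415378748}$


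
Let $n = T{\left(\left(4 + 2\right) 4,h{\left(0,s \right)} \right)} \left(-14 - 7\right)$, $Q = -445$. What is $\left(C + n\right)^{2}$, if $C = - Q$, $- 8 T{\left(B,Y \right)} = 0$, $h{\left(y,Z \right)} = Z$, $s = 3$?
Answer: $198025$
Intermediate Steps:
$T{\left(B,Y \right)} = 0$ ($T{\left(B,Y \right)} = \left(- \frac{1}{8}\right) 0 = 0$)
$C = 445$ ($C = \left(-1\right) \left(-445\right) = 445$)
$n = 0$ ($n = 0 \left(-14 - 7\right) = 0 \left(-21\right) = 0$)
$\left(C + n\right)^{2} = \left(445 + 0\right)^{2} = 445^{2} = 198025$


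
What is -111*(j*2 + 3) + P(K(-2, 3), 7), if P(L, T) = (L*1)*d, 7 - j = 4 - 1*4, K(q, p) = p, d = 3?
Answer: -1878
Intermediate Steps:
j = 7 (j = 7 - (4 - 1*4) = 7 - (4 - 4) = 7 - 1*0 = 7 + 0 = 7)
P(L, T) = 3*L (P(L, T) = (L*1)*3 = L*3 = 3*L)
-111*(j*2 + 3) + P(K(-2, 3), 7) = -111*(7*2 + 3) + 3*3 = -111*(14 + 3) + 9 = -111*17 + 9 = -1887 + 9 = -1878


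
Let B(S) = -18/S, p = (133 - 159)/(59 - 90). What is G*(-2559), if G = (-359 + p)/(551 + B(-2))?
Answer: 28412577/17360 ≈ 1636.7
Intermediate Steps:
p = 26/31 (p = -26/(-31) = -26*(-1/31) = 26/31 ≈ 0.83871)
G = -11103/17360 (G = (-359 + 26/31)/(551 - 18/(-2)) = -11103/(31*(551 - 18*(-½))) = -11103/(31*(551 + 9)) = -11103/31/560 = -11103/31*1/560 = -11103/17360 ≈ -0.63957)
G*(-2559) = -11103/17360*(-2559) = 28412577/17360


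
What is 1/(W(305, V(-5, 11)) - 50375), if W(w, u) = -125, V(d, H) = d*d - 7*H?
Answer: -1/50500 ≈ -1.9802e-5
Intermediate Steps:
V(d, H) = d² - 7*H
1/(W(305, V(-5, 11)) - 50375) = 1/(-125 - 50375) = 1/(-50500) = -1/50500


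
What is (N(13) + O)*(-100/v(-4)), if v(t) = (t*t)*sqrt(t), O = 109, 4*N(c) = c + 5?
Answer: 5675*I/16 ≈ 354.69*I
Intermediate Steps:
N(c) = 5/4 + c/4 (N(c) = (c + 5)/4 = (5 + c)/4 = 5/4 + c/4)
v(t) = t**(5/2) (v(t) = t**2*sqrt(t) = t**(5/2))
(N(13) + O)*(-100/v(-4)) = ((5/4 + (1/4)*13) + 109)*(-100*(-I/32)) = ((5/4 + 13/4) + 109)*(-100*(-I/32)) = (9/2 + 109)*(-(-25)*I/8) = 227*(25*I/8)/2 = 5675*I/16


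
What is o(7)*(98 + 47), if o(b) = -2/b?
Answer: -290/7 ≈ -41.429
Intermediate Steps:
o(7)*(98 + 47) = (-2/7)*(98 + 47) = -2*⅐*145 = -2/7*145 = -290/7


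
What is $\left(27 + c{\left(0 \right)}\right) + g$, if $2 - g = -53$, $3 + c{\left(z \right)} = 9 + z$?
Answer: $88$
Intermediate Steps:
$c{\left(z \right)} = 6 + z$ ($c{\left(z \right)} = -3 + \left(9 + z\right) = 6 + z$)
$g = 55$ ($g = 2 - -53 = 2 + 53 = 55$)
$\left(27 + c{\left(0 \right)}\right) + g = \left(27 + \left(6 + 0\right)\right) + 55 = \left(27 + 6\right) + 55 = 33 + 55 = 88$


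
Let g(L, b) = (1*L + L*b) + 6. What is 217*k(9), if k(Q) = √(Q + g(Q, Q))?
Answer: 217*√105 ≈ 2223.6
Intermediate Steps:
g(L, b) = 6 + L + L*b (g(L, b) = (L + L*b) + 6 = 6 + L + L*b)
k(Q) = √(6 + Q² + 2*Q) (k(Q) = √(Q + (6 + Q + Q*Q)) = √(Q + (6 + Q + Q²)) = √(6 + Q² + 2*Q))
217*k(9) = 217*√(6 + 9² + 2*9) = 217*√(6 + 81 + 18) = 217*√105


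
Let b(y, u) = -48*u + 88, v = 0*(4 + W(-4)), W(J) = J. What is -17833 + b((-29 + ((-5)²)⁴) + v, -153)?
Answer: -10401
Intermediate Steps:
v = 0 (v = 0*(4 - 4) = 0*0 = 0)
b(y, u) = 88 - 48*u
-17833 + b((-29 + ((-5)²)⁴) + v, -153) = -17833 + (88 - 48*(-153)) = -17833 + (88 + 7344) = -17833 + 7432 = -10401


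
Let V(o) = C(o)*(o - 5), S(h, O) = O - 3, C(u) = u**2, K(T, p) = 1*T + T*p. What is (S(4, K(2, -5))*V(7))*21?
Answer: -22638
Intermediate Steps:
K(T, p) = T + T*p
S(h, O) = -3 + O
V(o) = o**2*(-5 + o) (V(o) = o**2*(o - 5) = o**2*(-5 + o))
(S(4, K(2, -5))*V(7))*21 = ((-3 + 2*(1 - 5))*(7**2*(-5 + 7)))*21 = ((-3 + 2*(-4))*(49*2))*21 = ((-3 - 8)*98)*21 = -11*98*21 = -1078*21 = -22638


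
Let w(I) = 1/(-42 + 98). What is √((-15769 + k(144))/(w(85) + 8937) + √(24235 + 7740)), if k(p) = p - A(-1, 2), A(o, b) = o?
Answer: √(-437885848512 + 1252366118645*√1279)/500473 ≈ 13.307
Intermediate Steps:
w(I) = 1/56
k(p) = 1 + p (k(p) = p - 1*(-1) = p + 1 = 1 + p)
√((-15769 + k(144))/(w(85) + 8937) + √(24235 + 7740)) = √((-15769 + (1 + 144))/(1/56 + 8937) + √(24235 + 7740)) = √((-15769 + 145)/(500473/56) + √31975) = √(-15624*56/500473 + 5*√1279) = √(-874944/500473 + 5*√1279)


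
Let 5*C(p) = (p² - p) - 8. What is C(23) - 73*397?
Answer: -144407/5 ≈ -28881.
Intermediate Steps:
C(p) = -8/5 - p/5 + p²/5 (C(p) = ((p² - p) - 8)/5 = (-8 + p² - p)/5 = -8/5 - p/5 + p²/5)
C(23) - 73*397 = (-8/5 - ⅕*23 + (⅕)*23²) - 73*397 = (-8/5 - 23/5 + (⅕)*529) - 28981 = (-8/5 - 23/5 + 529/5) - 28981 = 498/5 - 28981 = -144407/5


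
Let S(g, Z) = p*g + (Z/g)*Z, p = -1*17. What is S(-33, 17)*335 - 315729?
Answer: -4314017/33 ≈ -1.3073e+5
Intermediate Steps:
p = -17
S(g, Z) = -17*g + Z²/g (S(g, Z) = -17*g + (Z/g)*Z = -17*g + Z²/g)
S(-33, 17)*335 - 315729 = (-17*(-33) + 17²/(-33))*335 - 315729 = (561 + 289*(-1/33))*335 - 315729 = (561 - 289/33)*335 - 315729 = (18224/33)*335 - 315729 = 6105040/33 - 315729 = -4314017/33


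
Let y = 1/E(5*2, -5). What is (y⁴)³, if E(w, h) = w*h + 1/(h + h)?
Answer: 1000000000000/250064884752295712280965016506001 ≈ 3.9990e-21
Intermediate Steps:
E(w, h) = 1/(2*h) + h*w (E(w, h) = h*w + 1/(2*h) = 1/(2*h) + h*w)
y = -10/501 (y = 1/((½)/(-5) - 25*2) = 1/((½)*(-⅕) - 5*10) = 1/(-⅒ - 50) = 1/(-501/10) = -10/501 ≈ -0.019960)
(y⁴)³ = ((-10/501)⁴)³ = (10000/63001502001)³ = 1000000000000/250064884752295712280965016506001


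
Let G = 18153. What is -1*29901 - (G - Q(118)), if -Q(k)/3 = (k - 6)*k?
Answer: -87702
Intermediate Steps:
Q(k) = -3*k*(-6 + k) (Q(k) = -3*(k - 6)*k = -3*(-6 + k)*k = -3*k*(-6 + k))
-1*29901 - (G - Q(118)) = -1*29901 - (18153 - 3*118*(6 - 1*118)) = -29901 - (18153 - 3*118*(6 - 118)) = -29901 - (18153 - 3*118*(-112)) = -29901 - (18153 - 1*(-39648)) = -29901 - (18153 + 39648) = -29901 - 1*57801 = -29901 - 57801 = -87702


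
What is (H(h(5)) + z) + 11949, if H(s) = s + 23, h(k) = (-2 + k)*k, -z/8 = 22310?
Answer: -166493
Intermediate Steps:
z = -178480 (z = -8*22310 = -178480)
h(k) = k*(-2 + k)
H(s) = 23 + s
(H(h(5)) + z) + 11949 = ((23 + 5*(-2 + 5)) - 178480) + 11949 = ((23 + 5*3) - 178480) + 11949 = ((23 + 15) - 178480) + 11949 = (38 - 178480) + 11949 = -178442 + 11949 = -166493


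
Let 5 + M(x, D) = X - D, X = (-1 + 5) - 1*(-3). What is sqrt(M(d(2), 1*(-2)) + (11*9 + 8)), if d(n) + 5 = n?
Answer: sqrt(111) ≈ 10.536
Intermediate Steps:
d(n) = -5 + n
X = 7 (X = 4 + 3 = 7)
M(x, D) = 2 - D (M(x, D) = -5 + (7 - D) = 2 - D)
sqrt(M(d(2), 1*(-2)) + (11*9 + 8)) = sqrt((2 - (-2)) + (11*9 + 8)) = sqrt((2 - 1*(-2)) + (99 + 8)) = sqrt((2 + 2) + 107) = sqrt(4 + 107) = sqrt(111)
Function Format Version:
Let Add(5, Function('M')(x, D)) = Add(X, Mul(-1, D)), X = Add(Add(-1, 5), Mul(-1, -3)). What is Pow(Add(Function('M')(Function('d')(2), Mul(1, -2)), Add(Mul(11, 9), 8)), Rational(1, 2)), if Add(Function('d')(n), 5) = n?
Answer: Pow(111, Rational(1, 2)) ≈ 10.536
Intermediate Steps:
Function('d')(n) = Add(-5, n)
X = 7 (X = Add(4, 3) = 7)
Function('M')(x, D) = Add(2, Mul(-1, D)) (Function('M')(x, D) = Add(-5, Add(7, Mul(-1, D))) = Add(2, Mul(-1, D)))
Pow(Add(Function('M')(Function('d')(2), Mul(1, -2)), Add(Mul(11, 9), 8)), Rational(1, 2)) = Pow(Add(Add(2, Mul(-1, Mul(1, -2))), Add(Mul(11, 9), 8)), Rational(1, 2)) = Pow(Add(Add(2, Mul(-1, -2)), Add(99, 8)), Rational(1, 2)) = Pow(Add(Add(2, 2), 107), Rational(1, 2)) = Pow(Add(4, 107), Rational(1, 2)) = Pow(111, Rational(1, 2))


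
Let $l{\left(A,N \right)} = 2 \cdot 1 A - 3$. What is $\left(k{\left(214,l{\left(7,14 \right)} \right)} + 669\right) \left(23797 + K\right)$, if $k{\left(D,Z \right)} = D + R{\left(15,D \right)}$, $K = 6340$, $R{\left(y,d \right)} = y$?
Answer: $27063026$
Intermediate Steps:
$l{\left(A,N \right)} = -3 + 2 A$ ($l{\left(A,N \right)} = 2 A - 3 = -3 + 2 A$)
$k{\left(D,Z \right)} = 15 + D$ ($k{\left(D,Z \right)} = D + 15 = 15 + D$)
$\left(k{\left(214,l{\left(7,14 \right)} \right)} + 669\right) \left(23797 + K\right) = \left(\left(15 + 214\right) + 669\right) \left(23797 + 6340\right) = \left(229 + 669\right) 30137 = 898 \cdot 30137 = 27063026$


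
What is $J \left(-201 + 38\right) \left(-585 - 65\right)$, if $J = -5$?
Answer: $-529750$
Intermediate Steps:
$J \left(-201 + 38\right) \left(-585 - 65\right) = - 5 \left(-201 + 38\right) \left(-585 - 65\right) = - 5 \left(\left(-163\right) \left(-650\right)\right) = \left(-5\right) 105950 = -529750$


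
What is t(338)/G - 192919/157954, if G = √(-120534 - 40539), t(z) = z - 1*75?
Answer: -192919/157954 - 263*I*√17897/53691 ≈ -1.2214 - 0.65531*I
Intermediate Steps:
t(z) = -75 + z (t(z) = z - 75 = -75 + z)
G = 3*I*√17897 (G = √(-161073) = 3*I*√17897 ≈ 401.34*I)
t(338)/G - 192919/157954 = (-75 + 338)/((3*I*√17897)) - 192919/157954 = 263*(-I*√17897/53691) - 192919*1/157954 = -263*I*√17897/53691 - 192919/157954 = -192919/157954 - 263*I*√17897/53691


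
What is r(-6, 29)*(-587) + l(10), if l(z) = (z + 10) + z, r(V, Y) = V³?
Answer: 126822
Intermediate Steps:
l(z) = 10 + 2*z (l(z) = (10 + z) + z = 10 + 2*z)
r(-6, 29)*(-587) + l(10) = (-6)³*(-587) + (10 + 2*10) = -216*(-587) + (10 + 20) = 126792 + 30 = 126822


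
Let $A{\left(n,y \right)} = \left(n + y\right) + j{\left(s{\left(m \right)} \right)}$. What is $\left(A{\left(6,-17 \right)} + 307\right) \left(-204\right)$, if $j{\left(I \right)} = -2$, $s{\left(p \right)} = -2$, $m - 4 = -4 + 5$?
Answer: $-59976$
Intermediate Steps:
$m = 5$ ($m = 4 + \left(-4 + 5\right) = 4 + 1 = 5$)
$A{\left(n,y \right)} = -2 + n + y$ ($A{\left(n,y \right)} = \left(n + y\right) - 2 = -2 + n + y$)
$\left(A{\left(6,-17 \right)} + 307\right) \left(-204\right) = \left(\left(-2 + 6 - 17\right) + 307\right) \left(-204\right) = \left(-13 + 307\right) \left(-204\right) = 294 \left(-204\right) = -59976$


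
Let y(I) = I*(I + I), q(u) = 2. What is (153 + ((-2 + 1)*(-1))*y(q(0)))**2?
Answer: 25921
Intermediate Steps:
y(I) = 2*I**2 (y(I) = I*(2*I) = 2*I**2)
(153 + ((-2 + 1)*(-1))*y(q(0)))**2 = (153 + ((-2 + 1)*(-1))*(2*2**2))**2 = (153 + (-1*(-1))*(2*4))**2 = (153 + 1*8)**2 = (153 + 8)**2 = 161**2 = 25921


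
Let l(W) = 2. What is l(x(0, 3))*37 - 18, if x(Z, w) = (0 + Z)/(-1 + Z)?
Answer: 56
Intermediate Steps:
x(Z, w) = Z/(-1 + Z)
l(x(0, 3))*37 - 18 = 2*37 - 18 = 74 - 18 = 56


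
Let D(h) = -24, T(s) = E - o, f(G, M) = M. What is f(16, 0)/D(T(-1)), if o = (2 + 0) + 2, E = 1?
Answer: 0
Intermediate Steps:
o = 4 (o = 2 + 2 = 4)
T(s) = -3 (T(s) = 1 - 1*4 = 1 - 4 = -3)
f(16, 0)/D(T(-1)) = 0/(-24) = 0*(-1/24) = 0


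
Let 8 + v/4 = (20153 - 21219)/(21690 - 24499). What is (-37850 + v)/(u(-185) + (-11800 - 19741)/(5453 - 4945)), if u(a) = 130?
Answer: -54054387192/96907691 ≈ -557.79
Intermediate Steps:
v = -85624/2809 (v = -32 + 4*((20153 - 21219)/(21690 - 24499)) = -32 + 4*(-1066/(-2809)) = -32 + 4*(-1066*(-1/2809)) = -32 + 4*(1066/2809) = -32 + 4264/2809 = -85624/2809 ≈ -30.482)
(-37850 + v)/(u(-185) + (-11800 - 19741)/(5453 - 4945)) = (-37850 - 85624/2809)/(130 + (-11800 - 19741)/(5453 - 4945)) = -106406274/(2809*(130 - 31541/508)) = -106406274/(2809*34499/508) = -106406274/2809*508/34499 = -54054387192/96907691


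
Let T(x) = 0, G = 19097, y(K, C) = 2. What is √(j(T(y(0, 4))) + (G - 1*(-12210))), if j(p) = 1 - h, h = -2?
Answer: √31310 ≈ 176.95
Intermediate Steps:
j(p) = 3 (j(p) = 1 - 1*(-2) = 1 + 2 = 3)
√(j(T(y(0, 4))) + (G - 1*(-12210))) = √(3 + (19097 - 1*(-12210))) = √(3 + (19097 + 12210)) = √(3 + 31307) = √31310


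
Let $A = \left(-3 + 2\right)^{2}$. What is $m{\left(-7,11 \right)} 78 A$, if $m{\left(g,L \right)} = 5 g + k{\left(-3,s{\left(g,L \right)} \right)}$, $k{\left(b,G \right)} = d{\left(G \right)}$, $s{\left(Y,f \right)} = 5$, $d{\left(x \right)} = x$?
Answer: $-2340$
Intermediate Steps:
$k{\left(b,G \right)} = G$
$A = 1$ ($A = \left(-1\right)^{2} = 1$)
$m{\left(g,L \right)} = 5 + 5 g$ ($m{\left(g,L \right)} = 5 g + 5 = 5 + 5 g$)
$m{\left(-7,11 \right)} 78 A = \left(5 + 5 \left(-7\right)\right) 78 \cdot 1 = \left(5 - 35\right) 78 \cdot 1 = \left(-30\right) 78 \cdot 1 = \left(-2340\right) 1 = -2340$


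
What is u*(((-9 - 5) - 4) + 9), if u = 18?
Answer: -162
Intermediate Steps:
u*(((-9 - 5) - 4) + 9) = 18*(((-9 - 5) - 4) + 9) = 18*((-14 - 4) + 9) = 18*(-18 + 9) = 18*(-9) = -162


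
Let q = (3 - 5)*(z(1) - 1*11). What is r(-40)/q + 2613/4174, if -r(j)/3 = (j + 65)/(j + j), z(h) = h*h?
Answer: 89877/133568 ≈ 0.67289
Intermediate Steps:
z(h) = h²
q = 20 (q = (3 - 5)*(1² - 1*11) = -2*(1 - 11) = -2*(-10) = 20)
r(j) = -3*(65 + j)/(2*j) (r(j) = -3*(j + 65)/(j + j) = -3*(65 + j)/(2*j))
r(-40)/q + 2613/4174 = ((3/2)*(-65 - 1*(-40))/(-40))/20 + 2613/4174 = ((3/2)*(-1/40)*(-65 + 40))*(1/20) + 2613*(1/4174) = ((3/2)*(-1/40)*(-25))*(1/20) + 2613/4174 = (15/16)*(1/20) + 2613/4174 = 3/64 + 2613/4174 = 89877/133568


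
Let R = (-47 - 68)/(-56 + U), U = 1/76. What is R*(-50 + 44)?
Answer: -456/37 ≈ -12.324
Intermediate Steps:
U = 1/76 ≈ 0.013158
R = 76/37 (R = (-47 - 68)/(-56 + 1/76) = -115/(-4255/76) = -115*(-76/4255) = 76/37 ≈ 2.0541)
R*(-50 + 44) = 76*(-50 + 44)/37 = (76/37)*(-6) = -456/37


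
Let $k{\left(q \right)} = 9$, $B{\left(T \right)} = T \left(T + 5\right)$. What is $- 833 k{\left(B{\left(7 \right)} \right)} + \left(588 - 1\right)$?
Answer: $-6910$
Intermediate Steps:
$B{\left(T \right)} = T \left(5 + T\right)$
$- 833 k{\left(B{\left(7 \right)} \right)} + \left(588 - 1\right) = \left(-833\right) 9 + \left(588 - 1\right) = -7497 + \left(588 - 1\right) = -7497 + 587 = -6910$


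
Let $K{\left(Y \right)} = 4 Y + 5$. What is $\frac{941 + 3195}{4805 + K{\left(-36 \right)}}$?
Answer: $\frac{2068}{2333} \approx 0.88641$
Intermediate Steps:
$K{\left(Y \right)} = 5 + 4 Y$
$\frac{941 + 3195}{4805 + K{\left(-36 \right)}} = \frac{941 + 3195}{4805 + \left(5 + 4 \left(-36\right)\right)} = \frac{4136}{4805 + \left(5 - 144\right)} = \frac{4136}{4805 - 139} = \frac{4136}{4666} = 4136 \cdot \frac{1}{4666} = \frac{2068}{2333}$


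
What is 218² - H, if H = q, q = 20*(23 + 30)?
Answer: 46464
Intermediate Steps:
q = 1060 (q = 20*53 = 1060)
H = 1060
218² - H = 218² - 1*1060 = 47524 - 1060 = 46464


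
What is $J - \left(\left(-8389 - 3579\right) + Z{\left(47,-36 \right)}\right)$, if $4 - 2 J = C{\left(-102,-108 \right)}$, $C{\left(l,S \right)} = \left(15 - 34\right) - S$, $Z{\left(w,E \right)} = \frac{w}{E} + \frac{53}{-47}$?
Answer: $\frac{20182063}{1692} \approx 11928.0$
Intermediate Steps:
$Z{\left(w,E \right)} = - \frac{53}{47} + \frac{w}{E}$ ($Z{\left(w,E \right)} = \frac{w}{E} + 53 \left(- \frac{1}{47}\right) = \frac{w}{E} - \frac{53}{47} = - \frac{53}{47} + \frac{w}{E}$)
$C{\left(l,S \right)} = -19 - S$ ($C{\left(l,S \right)} = \left(15 - 34\right) - S = -19 - S$)
$J = - \frac{85}{2}$ ($J = 2 - \frac{-19 - -108}{2} = 2 - \frac{-19 + 108}{2} = 2 - \frac{89}{2} = - \frac{85}{2} \approx -42.5$)
$J - \left(\left(-8389 - 3579\right) + Z{\left(47,-36 \right)}\right) = - \frac{85}{2} - \left(\left(-8389 - 3579\right) + \left(- \frac{53}{47} + \frac{47}{-36}\right)\right) = - \frac{85}{2} - \left(-11968 + \left(- \frac{53}{47} + 47 \left(- \frac{1}{36}\right)\right)\right) = - \frac{85}{2} - \left(-11968 - \frac{4117}{1692}\right) = - \frac{85}{2} - - \frac{20253973}{1692} = - \frac{85}{2} + \frac{20253973}{1692} = \frac{20182063}{1692}$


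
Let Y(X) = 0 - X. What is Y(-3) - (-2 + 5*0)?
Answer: 5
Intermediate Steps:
Y(X) = -X
Y(-3) - (-2 + 5*0) = -1*(-3) - (-2 + 5*0) = 3 - (-2 + 0) = 3 - 1*(-2) = 3 + 2 = 5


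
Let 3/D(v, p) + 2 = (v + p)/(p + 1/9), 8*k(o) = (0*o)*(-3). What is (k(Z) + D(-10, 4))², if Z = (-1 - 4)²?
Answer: 12321/16384 ≈ 0.75201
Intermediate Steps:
Z = 25 (Z = (-5)² = 25)
k(o) = 0 (k(o) = ((0*o)*(-3))/8 = (0*(-3))/8 = (⅛)*0 = 0)
D(v, p) = 3/(-2 + (p + v)/(⅑ + p)) (D(v, p) = 3/(-2 + (v + p)/(p + 1/9)) = 3/(-2 + (p + v)/(p + ⅑)) = 3/(-2 + (p + v)/(⅑ + p)))
(k(Z) + D(-10, 4))² = (0 + 3*(-1 - 9*4)/(2 - 9*(-10) + 9*4))² = (0 + 3*(-1 - 36)/(2 + 90 + 36))² = (0 + 3*(-37)/128)² = (0 + 3*(1/128)*(-37))² = (0 - 111/128)² = (-111/128)² = 12321/16384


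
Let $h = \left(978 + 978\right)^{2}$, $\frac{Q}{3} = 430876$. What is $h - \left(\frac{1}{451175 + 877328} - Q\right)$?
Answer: $\frac{6800027629691}{1328503} \approx 5.1186 \cdot 10^{6}$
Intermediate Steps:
$Q = 1292628$ ($Q = 3 \cdot 430876 = 1292628$)
$h = 3825936$ ($h = 1956^{2} = 3825936$)
$h - \left(\frac{1}{451175 + 877328} - Q\right) = 3825936 - \left(\frac{1}{451175 + 877328} - 1292628\right) = 3825936 - \left(\frac{1}{1328503} - 1292628\right) = 3825936 - - \frac{1717260175883}{1328503} = 3825936 + \frac{1717260175883}{1328503} = \frac{6800027629691}{1328503}$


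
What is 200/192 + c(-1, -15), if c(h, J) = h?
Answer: 1/24 ≈ 0.041667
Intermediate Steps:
200/192 + c(-1, -15) = 200/192 - 1 = (1/192)*200 - 1 = 25/24 - 1 = 1/24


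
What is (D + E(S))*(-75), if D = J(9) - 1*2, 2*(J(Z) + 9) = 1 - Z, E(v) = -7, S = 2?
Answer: 1650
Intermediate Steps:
J(Z) = -17/2 - Z/2 (J(Z) = -9 + (1 - Z)/2 = -9 + (½ - Z/2) = -17/2 - Z/2)
D = -15 (D = (-17/2 - ½*9) - 1*2 = (-17/2 - 9/2) - 2 = -13 - 2 = -15)
(D + E(S))*(-75) = (-15 - 7)*(-75) = -22*(-75) = 1650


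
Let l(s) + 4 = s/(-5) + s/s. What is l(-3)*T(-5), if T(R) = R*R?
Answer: -60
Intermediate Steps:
l(s) = -3 - s/5 (l(s) = -4 + (s/(-5) + s/s) = -4 + (s*(-⅕) + 1) = -4 + (-s/5 + 1) = -4 + (1 - s/5) = -3 - s/5)
T(R) = R²
l(-3)*T(-5) = (-3 - ⅕*(-3))*(-5)² = (-3 + ⅗)*25 = -12/5*25 = -60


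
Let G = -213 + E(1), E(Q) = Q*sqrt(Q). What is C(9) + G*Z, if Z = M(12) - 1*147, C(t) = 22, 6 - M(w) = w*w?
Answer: 60442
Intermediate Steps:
M(w) = 6 - w**2 (M(w) = 6 - w*w = 6 - w**2)
Z = -285 (Z = (6 - 1*12**2) - 1*147 = (6 - 1*144) - 147 = (6 - 144) - 147 = -138 - 147 = -285)
E(Q) = Q**(3/2)
G = -212 (G = -213 + 1**(3/2) = -213 + 1 = -212)
C(9) + G*Z = 22 - 212*(-285) = 22 + 60420 = 60442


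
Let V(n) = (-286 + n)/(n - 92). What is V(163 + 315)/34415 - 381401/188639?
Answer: -2533283565751/1252958158705 ≈ -2.0218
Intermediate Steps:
V(n) = (-286 + n)/(-92 + n)
V(163 + 315)/34415 - 381401/188639 = ((-286 + (163 + 315))/(-92 + (163 + 315)))/34415 - 381401/188639 = ((-286 + 478)/(-92 + 478))*(1/34415) - 381401*1/188639 = (192/386)*(1/34415) - 381401/188639 = ((1/386)*192)*(1/34415) - 381401/188639 = (96/193)*(1/34415) - 381401/188639 = 96/6642095 - 381401/188639 = -2533283565751/1252958158705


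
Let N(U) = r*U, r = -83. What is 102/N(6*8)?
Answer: -17/664 ≈ -0.025602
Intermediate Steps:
N(U) = -83*U
102/N(6*8) = 102/((-498*8)) = 102/((-83*48)) = 102/(-3984) = 102*(-1/3984) = -17/664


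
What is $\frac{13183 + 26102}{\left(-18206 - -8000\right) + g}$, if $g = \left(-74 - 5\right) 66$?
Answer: $- \frac{2619}{1028} \approx -2.5477$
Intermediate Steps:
$g = -5214$ ($g = \left(-79\right) 66 = -5214$)
$\frac{13183 + 26102}{\left(-18206 - -8000\right) + g} = \frac{13183 + 26102}{\left(-18206 - -8000\right) - 5214} = \frac{39285}{\left(-18206 + 8000\right) - 5214} = \frac{39285}{-10206 - 5214} = \frac{39285}{-15420} = 39285 \left(- \frac{1}{15420}\right) = - \frac{2619}{1028}$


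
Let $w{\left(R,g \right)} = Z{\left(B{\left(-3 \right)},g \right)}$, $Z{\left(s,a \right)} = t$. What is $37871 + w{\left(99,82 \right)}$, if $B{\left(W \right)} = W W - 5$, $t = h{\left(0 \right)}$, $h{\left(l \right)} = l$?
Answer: $37871$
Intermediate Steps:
$t = 0$
$B{\left(W \right)} = -5 + W^{2}$ ($B{\left(W \right)} = W^{2} - 5 = -5 + W^{2}$)
$Z{\left(s,a \right)} = 0$
$w{\left(R,g \right)} = 0$
$37871 + w{\left(99,82 \right)} = 37871 + 0 = 37871$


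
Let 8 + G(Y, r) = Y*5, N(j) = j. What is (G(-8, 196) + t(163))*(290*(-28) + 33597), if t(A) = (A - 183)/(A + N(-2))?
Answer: -197395796/161 ≈ -1.2261e+6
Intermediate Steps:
G(Y, r) = -8 + 5*Y (G(Y, r) = -8 + Y*5 = -8 + 5*Y)
t(A) = (-183 + A)/(-2 + A) (t(A) = (A - 183)/(A - 2) = (-183 + A)/(-2 + A))
(G(-8, 196) + t(163))*(290*(-28) + 33597) = ((-8 + 5*(-8)) + (-183 + 163)/(-2 + 163))*(290*(-28) + 33597) = ((-8 - 40) - 20/161)*(-8120 + 33597) = (-48 + (1/161)*(-20))*25477 = (-48 - 20/161)*25477 = -7748/161*25477 = -197395796/161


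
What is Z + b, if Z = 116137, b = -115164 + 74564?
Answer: 75537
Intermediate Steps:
b = -40600
Z + b = 116137 - 40600 = 75537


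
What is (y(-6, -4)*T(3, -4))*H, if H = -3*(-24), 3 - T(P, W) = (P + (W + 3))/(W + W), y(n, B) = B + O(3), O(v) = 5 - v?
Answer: -468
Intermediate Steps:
y(n, B) = 2 + B (y(n, B) = B + (5 - 1*3) = B + (5 - 3) = B + 2 = 2 + B)
T(P, W) = 3 - (3 + P + W)/(2*W) (T(P, W) = 3 - (P + (W + 3))/(W + W) = 3 - (P + (3 + W))/(2*W) = 3 - (3 + P + W)*1/(2*W) = 3 - (3 + P + W)/(2*W))
H = 72
(y(-6, -4)*T(3, -4))*H = ((2 - 4)*((½)*(-3 - 1*3 + 5*(-4))/(-4)))*72 = -(-1)*(-3 - 3 - 20)/4*72 = -(-1)*(-26)/4*72 = -2*13/4*72 = -13/2*72 = -468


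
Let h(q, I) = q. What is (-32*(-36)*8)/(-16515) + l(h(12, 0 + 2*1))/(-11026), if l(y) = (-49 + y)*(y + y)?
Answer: -130556/273415 ≈ -0.47750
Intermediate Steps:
l(y) = 2*y*(-49 + y) (l(y) = (-49 + y)*(2*y) = 2*y*(-49 + y))
(-32*(-36)*8)/(-16515) + l(h(12, 0 + 2*1))/(-11026) = (-32*(-36)*8)/(-16515) + (2*12*(-49 + 12))/(-11026) = (1152*8)*(-1/16515) + (2*12*(-37))*(-1/11026) = 9216*(-1/16515) - 888*(-1/11026) = -1024/1835 + 12/149 = -130556/273415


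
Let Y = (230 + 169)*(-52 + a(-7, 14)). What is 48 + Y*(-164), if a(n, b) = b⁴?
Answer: -2510386656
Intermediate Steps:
Y = 15307236 (Y = (230 + 169)*(-52 + 14⁴) = 399*(-52 + 38416) = 399*38364 = 15307236)
48 + Y*(-164) = 48 + 15307236*(-164) = 48 - 2510386704 = -2510386656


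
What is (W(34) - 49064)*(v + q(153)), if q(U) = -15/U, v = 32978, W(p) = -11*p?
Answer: -83148437374/51 ≈ -1.6304e+9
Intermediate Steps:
(W(34) - 49064)*(v + q(153)) = (-11*34 - 49064)*(32978 - 15/153) = (-374 - 49064)*(32978 - 15*1/153) = -49438*(32978 - 5/51) = -49438*1681873/51 = -83148437374/51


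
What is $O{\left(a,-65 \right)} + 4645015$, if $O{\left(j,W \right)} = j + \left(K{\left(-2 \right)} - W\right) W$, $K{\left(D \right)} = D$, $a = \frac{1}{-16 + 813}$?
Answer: $\frac{3698813241}{797} \approx 4.6409 \cdot 10^{6}$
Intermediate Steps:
$a = \frac{1}{797} \approx 0.0012547$
$O{\left(j,W \right)} = j + W \left(-2 - W\right)$ ($O{\left(j,W \right)} = j + \left(-2 - W\right) W = j + W \left(-2 - W\right)$)
$O{\left(a,-65 \right)} + 4645015 = \left(\frac{1}{797} - \left(-65\right)^{2} - -130\right) + 4645015 = \left(\frac{1}{797} - 4225 + 130\right) + 4645015 = - \frac{3263714}{797} + 4645015 = \frac{3698813241}{797}$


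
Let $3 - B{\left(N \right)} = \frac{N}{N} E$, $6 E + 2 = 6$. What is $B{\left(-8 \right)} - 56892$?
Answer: $- \frac{170669}{3} \approx -56890.0$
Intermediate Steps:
$E = \frac{2}{3}$ ($E = - \frac{1}{3} + \frac{1}{6} \cdot 6 = - \frac{1}{3} + 1 = \frac{2}{3} \approx 0.66667$)
$B{\left(N \right)} = \frac{7}{3}$ ($B{\left(N \right)} = 3 - \frac{N}{N} \frac{2}{3} = 3 - 1 \cdot \frac{2}{3} = 3 - \frac{2}{3} = \frac{7}{3}$)
$B{\left(-8 \right)} - 56892 = \frac{7}{3} - 56892 = - \frac{170669}{3}$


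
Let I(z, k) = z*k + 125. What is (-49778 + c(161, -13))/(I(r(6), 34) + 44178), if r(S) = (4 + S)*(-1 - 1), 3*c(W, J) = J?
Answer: -149347/130869 ≈ -1.1412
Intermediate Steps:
c(W, J) = J/3
r(S) = -8 - 2*S (r(S) = (4 + S)*(-2) = -8 - 2*S)
I(z, k) = 125 + k*z (I(z, k) = k*z + 125 = 125 + k*z)
(-49778 + c(161, -13))/(I(r(6), 34) + 44178) = (-49778 + (⅓)*(-13))/((125 + 34*(-8 - 2*6)) + 44178) = (-49778 - 13/3)/((125 + 34*(-8 - 12)) + 44178) = -149347/(3*((125 + 34*(-20)) + 44178)) = -149347/(3*((125 - 680) + 44178)) = -149347/(3*(-555 + 44178)) = -149347/3/43623 = -149347/3*1/43623 = -149347/130869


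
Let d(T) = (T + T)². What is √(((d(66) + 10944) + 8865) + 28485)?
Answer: 3*√7302 ≈ 256.36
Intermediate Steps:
d(T) = 4*T² (d(T) = (2*T)² = 4*T²)
√(((d(66) + 10944) + 8865) + 28485) = √(((4*66² + 10944) + 8865) + 28485) = √(((4*4356 + 10944) + 8865) + 28485) = √(((17424 + 10944) + 8865) + 28485) = √((28368 + 8865) + 28485) = √(37233 + 28485) = √65718 = 3*√7302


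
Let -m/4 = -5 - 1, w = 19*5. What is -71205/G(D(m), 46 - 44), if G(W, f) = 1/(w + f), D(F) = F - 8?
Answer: -6906885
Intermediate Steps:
w = 95
m = 24 (m = -4*(-5 - 1) = -4*(-6) = 24)
D(F) = -8 + F
G(W, f) = 1/(95 + f)
-71205/G(D(m), 46 - 44) = -71205/(1/(95 + (46 - 44))) = -71205/(1/(95 + 2)) = -71205/(1/97) = -71205/1/97 = -71205*97 = -6906885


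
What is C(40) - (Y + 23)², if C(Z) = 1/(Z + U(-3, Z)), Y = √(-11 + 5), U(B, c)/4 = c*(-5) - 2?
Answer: -401665/768 - 46*I*√6 ≈ -523.0 - 112.68*I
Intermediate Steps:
U(B, c) = -8 - 20*c (U(B, c) = 4*(c*(-5) - 2) = 4*(-5*c - 2) = 4*(-2 - 5*c) = -8 - 20*c)
Y = I*√6 (Y = √(-6) = I*√6 ≈ 2.4495*I)
C(Z) = 1/(-8 - 19*Z) (C(Z) = 1/(Z + (-8 - 20*Z)) = 1/(-8 - 19*Z))
C(40) - (Y + 23)² = -1/(8 + 19*40) - (I*√6 + 23)² = -1/(8 + 760) - (23 + I*√6)² = -1/768 - (23 + I*√6)²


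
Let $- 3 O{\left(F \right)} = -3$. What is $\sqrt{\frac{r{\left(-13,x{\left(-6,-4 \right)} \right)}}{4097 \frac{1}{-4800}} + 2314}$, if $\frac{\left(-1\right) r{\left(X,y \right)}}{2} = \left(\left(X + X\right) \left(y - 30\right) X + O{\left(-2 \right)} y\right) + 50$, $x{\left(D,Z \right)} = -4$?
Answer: $\frac{i \sqrt{411343478774}}{4097} \approx 156.54 i$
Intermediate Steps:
$O{\left(F \right)} = 1$ ($O{\left(F \right)} = \left(- \frac{1}{3}\right) \left(-3\right) = 1$)
$r{\left(X,y \right)} = -100 - 2 y - 4 X^{2} \left(-30 + y\right)$ ($r{\left(X,y \right)} = - 2 \left(\left(\left(X + X\right) \left(y - 30\right) X + 1 y\right) + 50\right) = - 2 \left(\left(2 X \left(-30 + y\right) X + y\right) + 50\right) = - 2 \left(\left(2 X^{2} \left(-30 + y\right) + y\right) + 50\right) = - 2 \left(\left(y + 2 X^{2} \left(-30 + y\right)\right) + 50\right) = - 2 \left(50 + y + 2 X^{2} \left(-30 + y\right)\right) = -100 - 2 y - 4 X^{2} \left(-30 + y\right)$)
$\sqrt{\frac{r{\left(-13,x{\left(-6,-4 \right)} \right)}}{4097 \frac{1}{-4800}} + 2314} = \sqrt{\frac{-100 - -8 + 120 \left(-13\right)^{2} - - 16 \left(-13\right)^{2}}{4097 \frac{1}{-4800}} + 2314} = \sqrt{\frac{-100 + 8 + 120 \cdot 169 - \left(-16\right) 169}{4097 \left(- \frac{1}{4800}\right)} + 2314} = \sqrt{\frac{-100 + 8 + 20280 + 2704}{- \frac{4097}{4800}} + 2314} = \sqrt{22892 \left(- \frac{4800}{4097}\right) + 2314} = \sqrt{- \frac{109881600}{4097} + 2314} = \sqrt{- \frac{100401142}{4097}} = \frac{i \sqrt{411343478774}}{4097}$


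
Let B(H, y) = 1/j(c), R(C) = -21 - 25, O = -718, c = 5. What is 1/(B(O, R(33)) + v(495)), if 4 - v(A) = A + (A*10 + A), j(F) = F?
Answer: -5/29679 ≈ -0.00016847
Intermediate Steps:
R(C) = -46
B(H, y) = ⅕ (B(H, y) = 1/5 = ⅕)
v(A) = 4 - 12*A (v(A) = 4 - (A + (A*10 + A)) = 4 - (A + (10*A + A)) = 4 - (A + 11*A) = 4 - 12*A)
1/(B(O, R(33)) + v(495)) = 1/(⅕ + (4 - 12*495)) = 1/(⅕ + (4 - 5940)) = 1/(⅕ - 5936) = 1/(-29679/5) = -5/29679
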